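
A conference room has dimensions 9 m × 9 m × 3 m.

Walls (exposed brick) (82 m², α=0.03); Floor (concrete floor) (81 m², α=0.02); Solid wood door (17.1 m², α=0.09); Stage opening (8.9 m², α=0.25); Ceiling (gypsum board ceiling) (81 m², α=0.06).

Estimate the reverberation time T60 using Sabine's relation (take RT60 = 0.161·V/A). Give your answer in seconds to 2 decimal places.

3.08 seconds

Equivalent absorption area: A = 82*0.03 + 81*0.02 + 17.1*0.09 + 8.9*0.25 + 81*0.06 = 12.704 m².
Volume V = 9 × 9 × 3 = 243 m³.
Sabine: RT60 = 0.161 × 243 / 12.704 = 3.08 s.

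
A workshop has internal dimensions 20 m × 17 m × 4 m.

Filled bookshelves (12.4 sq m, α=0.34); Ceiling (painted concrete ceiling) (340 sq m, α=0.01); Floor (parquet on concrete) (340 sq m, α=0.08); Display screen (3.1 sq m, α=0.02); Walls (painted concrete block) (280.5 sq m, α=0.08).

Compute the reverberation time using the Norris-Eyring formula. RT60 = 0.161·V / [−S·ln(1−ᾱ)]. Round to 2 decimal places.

3.71 s

Total surface area S = 12.4 + 340 + 340 + 3.1 + 280.5 = 976.0 sq m.
Absorption A = 12.4×0.34 + 340×0.01 + 340×0.08 + 3.1×0.02 + 280.5×0.08 = 57.318 sabins.
Mean coefficient ᾱ = A/S = 0.0587.
−S·ln(1−ᾱ) = −976.0 × ln(1 − 0.0587) = 59.042.
V = 20 × 17 × 4 = 1360 m³.
RT60 = 0.161 × 1360 / 59.042 = 3.71 s.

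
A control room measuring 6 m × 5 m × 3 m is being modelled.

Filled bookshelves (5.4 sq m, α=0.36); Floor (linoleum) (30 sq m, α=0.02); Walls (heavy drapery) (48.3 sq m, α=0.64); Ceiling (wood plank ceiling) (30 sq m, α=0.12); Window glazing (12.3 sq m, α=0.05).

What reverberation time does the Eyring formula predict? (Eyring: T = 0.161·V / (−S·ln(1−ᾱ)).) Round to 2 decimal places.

Total surface area S = 5.4 + 30 + 48.3 + 30 + 12.3 = 126.0 sq m.
Absorption A = 5.4×0.36 + 30×0.02 + 48.3×0.64 + 30×0.12 + 12.3×0.05 = 37.671 sabins.
Mean coefficient ᾱ = A/S = 0.2990.
Eyring denominator: −S ln(1−ᾱ) = 44.761.
V = 6 × 5 × 3 = 90 m³.
T = 0.161·V/[−S·ln(1−ᾱ)] = 0.161·90/44.761 = 0.32 s.

0.32 seconds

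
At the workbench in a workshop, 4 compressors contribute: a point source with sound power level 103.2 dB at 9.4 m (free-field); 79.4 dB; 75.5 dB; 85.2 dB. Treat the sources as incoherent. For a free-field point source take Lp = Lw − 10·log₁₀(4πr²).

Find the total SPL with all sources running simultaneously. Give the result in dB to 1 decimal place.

86.7 dB

Source at 9.4 m: Lp = 103.2 − 10·log₁₀(4π·9.4²) = 103.2 − 10·log₁₀(1110.365) = 72.7 dB.
Σ 10^(Lᵢ/10) = 4.723e+08.
L_total = 10·log₁₀(4.723e+08) = 86.7 dB.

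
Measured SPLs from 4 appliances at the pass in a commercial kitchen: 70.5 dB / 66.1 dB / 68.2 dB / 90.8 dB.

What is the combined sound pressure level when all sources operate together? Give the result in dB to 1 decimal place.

Sum in the linear (power) domain: Σ 10^(Lᵢ/10) = 10^(70.5/10) + 10^(66.1/10) + 10^(68.2/10) + 10^(90.8/10) = 1.224e+09.
L_total = 10·log₁₀(1.224e+09) = 90.9 dB.

90.9 dB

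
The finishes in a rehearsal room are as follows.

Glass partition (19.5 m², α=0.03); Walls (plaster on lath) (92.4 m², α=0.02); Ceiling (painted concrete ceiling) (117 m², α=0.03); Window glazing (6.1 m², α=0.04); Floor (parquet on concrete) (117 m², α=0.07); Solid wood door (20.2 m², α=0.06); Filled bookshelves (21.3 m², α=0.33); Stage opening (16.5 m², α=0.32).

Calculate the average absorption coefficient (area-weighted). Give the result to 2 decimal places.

Total surface area S = 410.0 m².
Σ(Sᵢαᵢ) = 19.5×0.03 + 92.4×0.02 + 117×0.03 + 6.1×0.04 + 117×0.07 + 20.2×0.06 + 21.3×0.33 + 16.5×0.32 = 27.898.
ᾱ = 27.898 / 410.0 = 0.07.

0.07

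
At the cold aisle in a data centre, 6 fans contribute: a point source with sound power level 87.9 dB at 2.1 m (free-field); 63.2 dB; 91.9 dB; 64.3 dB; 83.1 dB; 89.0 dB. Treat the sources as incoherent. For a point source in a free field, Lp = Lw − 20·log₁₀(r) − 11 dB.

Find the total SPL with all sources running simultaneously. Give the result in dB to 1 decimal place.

Source at 2.1 m: Lp = 87.9 − 20·log₁₀(2.1) − 11 = 70.5 dB.
Σ 10^(Lᵢ/10) = 2.563e+09.
Back to dB: 10·log₁₀ Σ = 94.1 dB.

94.1 dB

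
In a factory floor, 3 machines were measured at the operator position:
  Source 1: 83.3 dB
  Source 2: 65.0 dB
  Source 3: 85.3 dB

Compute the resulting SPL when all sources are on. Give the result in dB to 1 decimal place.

Converting to relative power and adding: 10^(83.3/10) + 10^(65.0/10) + 10^(85.3/10) = 5.558e+08.
L_total = 10·log₁₀(5.558e+08) = 87.4 dB.

87.4 dB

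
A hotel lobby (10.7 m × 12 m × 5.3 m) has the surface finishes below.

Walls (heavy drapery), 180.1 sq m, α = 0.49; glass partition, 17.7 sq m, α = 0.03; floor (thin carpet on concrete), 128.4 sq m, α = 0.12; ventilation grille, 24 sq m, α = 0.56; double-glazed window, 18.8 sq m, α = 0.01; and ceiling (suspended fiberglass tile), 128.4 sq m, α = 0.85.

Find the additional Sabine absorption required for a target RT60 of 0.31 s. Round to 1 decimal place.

Summing Sᵢαᵢ: 88.249 + 0.531 + 15.408 + 13.440 + 0.188 + 109.140 → A₁ = 226.956 sabins.
V = 680.52 m³. Required absorption A₂ = 0.161 × 680.52 / 0.31 = 353.431 sabins.
Additional absorption ΔA = 353.431 − 226.956 = 126.5 sabins.

126.5 sabins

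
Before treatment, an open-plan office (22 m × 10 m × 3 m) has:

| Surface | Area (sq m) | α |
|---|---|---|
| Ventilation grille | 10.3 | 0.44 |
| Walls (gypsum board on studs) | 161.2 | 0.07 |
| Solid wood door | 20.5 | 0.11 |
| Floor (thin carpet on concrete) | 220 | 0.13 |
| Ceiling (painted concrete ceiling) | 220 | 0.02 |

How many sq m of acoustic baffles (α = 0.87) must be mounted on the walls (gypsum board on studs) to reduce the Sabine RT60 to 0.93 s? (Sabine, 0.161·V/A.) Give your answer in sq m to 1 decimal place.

Summing Sᵢαᵢ: 4.532 + 11.284 + 2.255 + 28.600 + 4.400 → A₁ = 51.071 sabins.
Required A₂ = 0.161·660/0.93 = 114.258 sabins.
Absorption to add: 114.258 − 51.071 = 63.187 sabins.
Each sq m of panel replacing the walls (gypsum board on studs) adds (0.87 − 0.07) = 0.80 sabins.
Panel area = 63.187 / 0.80 = 79.0 sq m.

79.0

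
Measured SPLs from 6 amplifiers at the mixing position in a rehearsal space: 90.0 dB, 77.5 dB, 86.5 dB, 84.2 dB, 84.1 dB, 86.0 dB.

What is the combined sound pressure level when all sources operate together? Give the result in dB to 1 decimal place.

93.8 dB

Sum in the linear (power) domain: Σ 10^(Lᵢ/10) = 10^(90.0/10) + 10^(77.5/10) + 10^(86.5/10) + 10^(84.2/10) + 10^(84.1/10) + 10^(86.0/10) = 2.421e+09.
L_total = 10·log₁₀(2.421e+09) = 93.8 dB.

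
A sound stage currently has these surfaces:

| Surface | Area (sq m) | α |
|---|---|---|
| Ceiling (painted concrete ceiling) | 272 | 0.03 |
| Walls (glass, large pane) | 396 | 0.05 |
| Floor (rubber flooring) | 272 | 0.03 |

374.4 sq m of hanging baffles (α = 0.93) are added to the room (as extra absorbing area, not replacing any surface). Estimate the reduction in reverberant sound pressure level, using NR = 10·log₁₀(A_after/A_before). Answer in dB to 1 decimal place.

10.3 dB

Equivalent absorption area: A_before = 272×0.03 + 396×0.05 + 272×0.03 = 36.120 sq m.
Treatment contributes 374.4·0.93 = 348.192 sabins.
A_after = 36.120 + 348.192 = 384.312 sabins.
Reduction = 10 log₁₀(A_after/A_before) = 10 log₁₀(10.6399) = 10.3 dB.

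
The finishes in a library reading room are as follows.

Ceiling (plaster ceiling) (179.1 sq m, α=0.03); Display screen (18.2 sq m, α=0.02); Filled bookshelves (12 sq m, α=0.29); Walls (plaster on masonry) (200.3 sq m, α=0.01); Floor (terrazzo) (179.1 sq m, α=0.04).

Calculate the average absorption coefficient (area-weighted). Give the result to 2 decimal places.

0.03

S = Σ Sᵢ = 179.1 + 18.2 + 12 + 200.3 + 179.1 = 588.7 sq m.
Σ(Sᵢαᵢ) = 179.1×0.03 + 18.2×0.02 + 12×0.29 + 200.3×0.01 + 179.1×0.04 = 18.384.
ᾱ = A/S = 0.03.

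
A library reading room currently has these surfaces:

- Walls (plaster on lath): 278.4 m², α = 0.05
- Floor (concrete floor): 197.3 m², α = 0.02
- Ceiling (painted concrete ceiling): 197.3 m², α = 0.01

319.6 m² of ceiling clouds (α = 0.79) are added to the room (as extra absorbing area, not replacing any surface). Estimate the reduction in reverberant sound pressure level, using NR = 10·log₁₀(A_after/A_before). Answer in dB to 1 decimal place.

11.4 dB

Summing Sᵢαᵢ: 13.920 + 3.946 + 1.973 → A_before = 19.839 sabins.
Added absorption = 319.6 × 0.79 = 252.484 sabins.
New total A_after = 272.323 sabins.
NR = 10·log₁₀(272.323/19.839) = 11.4 dB.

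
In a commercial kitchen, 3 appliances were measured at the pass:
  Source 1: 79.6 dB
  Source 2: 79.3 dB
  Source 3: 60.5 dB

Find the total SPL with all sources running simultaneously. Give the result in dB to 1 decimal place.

Σ 10^(Lᵢ/10) = 1.774e+08.
L_total = 10·log₁₀(1.774e+08) = 82.5 dB.

82.5 dB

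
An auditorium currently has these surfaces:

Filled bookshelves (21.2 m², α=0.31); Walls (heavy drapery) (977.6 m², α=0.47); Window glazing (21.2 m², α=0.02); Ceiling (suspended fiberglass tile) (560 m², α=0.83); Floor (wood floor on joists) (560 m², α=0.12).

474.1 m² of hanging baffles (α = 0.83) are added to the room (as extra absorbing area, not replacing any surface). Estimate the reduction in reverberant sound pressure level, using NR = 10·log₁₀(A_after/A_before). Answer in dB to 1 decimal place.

1.4 dB

Summing Sᵢαᵢ: 6.572 + 459.472 + 0.424 + 464.800 + 67.200 → A_before = 998.468 sabins.
Treatment contributes 474.1·0.83 = 393.503 sabins.
New total A_after = 1391.971 sabins.
NR = 10·log₁₀(1391.971/998.468) = 1.4 dB.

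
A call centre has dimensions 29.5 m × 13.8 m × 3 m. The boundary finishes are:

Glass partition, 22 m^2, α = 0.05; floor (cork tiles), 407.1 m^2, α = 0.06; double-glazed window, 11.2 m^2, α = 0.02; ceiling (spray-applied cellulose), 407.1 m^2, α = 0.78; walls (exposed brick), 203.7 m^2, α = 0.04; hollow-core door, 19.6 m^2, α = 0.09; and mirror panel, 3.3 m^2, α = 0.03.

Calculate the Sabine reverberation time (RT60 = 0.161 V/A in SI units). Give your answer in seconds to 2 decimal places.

Equivalent absorption area: A = 22·0.05 + 407.1·0.06 + 11.2·0.02 + 407.1·0.78 + 203.7·0.04 + 19.6·0.09 + 3.3·0.03 = 353.299 m^2.
Volume V = 29.5 × 13.8 × 3 = 1221.3 m³.
RT60 = 0.161 · V / A = 0.161 × 1221.3 / 353.299 = 0.56 s.

0.56 sec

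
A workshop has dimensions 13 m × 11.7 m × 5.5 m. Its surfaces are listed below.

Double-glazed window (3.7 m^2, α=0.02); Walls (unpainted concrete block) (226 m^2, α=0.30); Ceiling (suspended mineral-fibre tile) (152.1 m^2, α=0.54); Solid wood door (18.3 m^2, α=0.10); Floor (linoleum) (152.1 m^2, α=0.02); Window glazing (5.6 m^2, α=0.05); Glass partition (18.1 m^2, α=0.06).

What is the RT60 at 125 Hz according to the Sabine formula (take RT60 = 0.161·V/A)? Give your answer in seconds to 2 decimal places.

A = Σ Sᵢαᵢ = 3.7*0.02 + 226*0.30 + 152.1*0.54 + 18.3*0.10 + 152.1*0.02 + 5.6*0.05 + 18.1*0.06 = 156.246 sabins.
Volume V = 13 × 11.7 × 5.5 = 836.55 m³.
Sabine: RT60 = 0.161 × 836.55 / 156.246 = 0.86 s.

0.86 s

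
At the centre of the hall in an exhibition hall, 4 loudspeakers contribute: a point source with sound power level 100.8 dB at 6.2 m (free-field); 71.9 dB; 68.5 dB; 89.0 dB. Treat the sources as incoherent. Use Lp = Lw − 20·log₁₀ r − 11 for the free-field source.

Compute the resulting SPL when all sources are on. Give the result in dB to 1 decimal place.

Source at 6.2 m: Lp = 100.8 − 20·log₁₀(6.2) − 11 = 74.0 dB.
Sum in the linear (power) domain: Σ 10^(Lᵢ/10) = 10^(74.0/10) + 10^(71.9/10) + 10^(68.5/10) + 10^(89.0/10) = 8.42e+08.
Combined level = 10 log₁₀(8.42e+08) = 89.3 dB.

89.3 dB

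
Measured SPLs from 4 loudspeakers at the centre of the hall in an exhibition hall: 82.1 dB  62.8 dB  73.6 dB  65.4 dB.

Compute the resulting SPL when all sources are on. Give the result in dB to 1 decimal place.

Converting to relative power and adding: 10^(82.1/10) + 10^(62.8/10) + 10^(73.6/10) + 10^(65.4/10) = 1.905e+08.
Combined level = 10 log₁₀(1.905e+08) = 82.8 dB.

82.8 dB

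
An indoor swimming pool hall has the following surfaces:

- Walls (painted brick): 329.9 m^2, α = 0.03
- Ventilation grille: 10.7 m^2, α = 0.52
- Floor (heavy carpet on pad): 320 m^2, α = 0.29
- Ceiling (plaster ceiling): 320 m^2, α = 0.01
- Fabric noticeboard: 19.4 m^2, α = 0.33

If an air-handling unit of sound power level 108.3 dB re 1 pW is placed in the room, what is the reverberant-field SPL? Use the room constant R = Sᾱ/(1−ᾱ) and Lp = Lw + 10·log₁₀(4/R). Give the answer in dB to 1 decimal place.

93.1 dB

Σ(Sᵢαᵢ) = 329.9×0.03 + 10.7×0.52 + 320×0.29 + 320×0.01 + 19.4×0.33 = 117.863; total area S = 1000.0 m^2.
ᾱ = 117.863/1000.0 = 0.1179; R = Sᾱ/(1−ᾱ) = 117.863/(1−0.1179) = 133.616 m^2.
Lp = 108.3 + 10·log₁₀(4/133.616) = 108.3 + (-15.24) = 93.1 dB.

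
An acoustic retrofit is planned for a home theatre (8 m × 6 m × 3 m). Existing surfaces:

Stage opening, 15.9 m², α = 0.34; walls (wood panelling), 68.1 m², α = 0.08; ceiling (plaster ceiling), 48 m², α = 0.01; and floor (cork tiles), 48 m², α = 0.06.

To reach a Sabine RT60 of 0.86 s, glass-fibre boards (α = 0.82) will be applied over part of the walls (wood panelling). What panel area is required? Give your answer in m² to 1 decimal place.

17.2

Summing Sᵢαᵢ: 5.406 + 5.448 + 0.480 + 2.880 → A₁ = 14.214 sabins.
V = 144 m³. Target absorption A₂ = 0.161 × 144 / 0.86 = 26.958 sabins.
ΔA needed = 26.958 − 14.214 = 12.744 sabins.
Net gain per m²: Δα = 0.82 − 0.08 = 0.74.
Area = ΔA/Δα = 12.744/0.74 = 17.2 m².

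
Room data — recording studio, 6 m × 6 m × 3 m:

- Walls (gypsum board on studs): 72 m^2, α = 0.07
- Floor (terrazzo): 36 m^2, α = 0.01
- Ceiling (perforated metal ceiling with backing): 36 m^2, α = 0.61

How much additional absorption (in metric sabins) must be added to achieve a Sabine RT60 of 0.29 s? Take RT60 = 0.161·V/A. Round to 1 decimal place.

32.6 sabins

Summing Sᵢαᵢ: 5.040 + 0.360 + 21.960 → A₁ = 27.360 sabins.
For T = 0.29 s, need A₂ = 0.161·V/T = 0.161·108/0.29 = 59.959 sabins.
ΔA = A₂ − A₁ = 59.959 − 27.360 = 32.6 sabins.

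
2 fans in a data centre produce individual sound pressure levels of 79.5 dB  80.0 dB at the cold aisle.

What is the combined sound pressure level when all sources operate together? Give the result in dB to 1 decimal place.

82.8 dB

Converting to relative power and adding: 10^(79.5/10) + 10^(80.0/10) = 1.891e+08.
Combined level = 10 log₁₀(1.891e+08) = 82.8 dB.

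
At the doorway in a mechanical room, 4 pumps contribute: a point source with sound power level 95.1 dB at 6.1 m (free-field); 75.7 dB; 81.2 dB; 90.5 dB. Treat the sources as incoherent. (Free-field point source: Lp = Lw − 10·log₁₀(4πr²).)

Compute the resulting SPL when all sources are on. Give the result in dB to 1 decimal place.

Source at 6.1 m: Lp = 95.1 − 10·log₁₀(4π·6.1²) = 95.1 − 10·log₁₀(467.595) = 68.4 dB.
Converting to relative power and adding: 10^(68.4/10) + 10^(75.7/10) + 10^(81.2/10) + 10^(90.5/10) = 1.298e+09.
Back to dB: 10·log₁₀ Σ = 91.1 dB.

91.1 dB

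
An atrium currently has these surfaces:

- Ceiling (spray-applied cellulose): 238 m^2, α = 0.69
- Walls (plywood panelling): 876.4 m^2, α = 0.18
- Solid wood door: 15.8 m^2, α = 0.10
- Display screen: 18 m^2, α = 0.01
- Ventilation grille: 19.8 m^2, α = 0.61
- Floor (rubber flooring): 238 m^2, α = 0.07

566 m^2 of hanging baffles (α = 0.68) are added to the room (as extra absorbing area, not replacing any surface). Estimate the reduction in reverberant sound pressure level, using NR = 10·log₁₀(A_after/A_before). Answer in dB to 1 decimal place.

Total absorption A_before = 238·0.69 + 876.4·0.18 + 15.8·0.10 + 18·0.01 + 19.8·0.61 + 238·0.07
  = 164.220 + 157.752 + 1.580 + 0.180 + 12.078 + 16.660 = 352.470 m^2 sabins.
Added absorption = 566 × 0.68 = 384.880 sabins.
New total A_after = 737.350 sabins.
NR = 10·log₁₀(737.350/352.470) = 3.2 dB.

3.2 dB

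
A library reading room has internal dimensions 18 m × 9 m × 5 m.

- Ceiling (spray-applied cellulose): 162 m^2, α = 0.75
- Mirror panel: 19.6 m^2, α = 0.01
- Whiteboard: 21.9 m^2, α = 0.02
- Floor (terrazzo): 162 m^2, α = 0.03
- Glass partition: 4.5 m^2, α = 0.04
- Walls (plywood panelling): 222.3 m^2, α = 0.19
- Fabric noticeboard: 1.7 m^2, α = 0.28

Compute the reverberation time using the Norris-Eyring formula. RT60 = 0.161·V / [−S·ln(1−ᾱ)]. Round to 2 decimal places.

0.65 s

S = Σ Sᵢ = 594.0 m^2.
Σ(Sᵢαᵢ) = 162·0.75 + 19.6·0.01 + 21.9·0.02 + 162·0.03 + 4.5·0.04 + 222.3·0.19 + 1.7·0.28 = 169.887.
Mean coefficient ᾱ = A/S = 0.2860.
Eyring denominator: −S ln(1−ᾱ) = 200.102.
V = 18 × 9 × 5 = 810 m³.
RT60 = 0.161 × 810 / 200.102 = 0.65 s.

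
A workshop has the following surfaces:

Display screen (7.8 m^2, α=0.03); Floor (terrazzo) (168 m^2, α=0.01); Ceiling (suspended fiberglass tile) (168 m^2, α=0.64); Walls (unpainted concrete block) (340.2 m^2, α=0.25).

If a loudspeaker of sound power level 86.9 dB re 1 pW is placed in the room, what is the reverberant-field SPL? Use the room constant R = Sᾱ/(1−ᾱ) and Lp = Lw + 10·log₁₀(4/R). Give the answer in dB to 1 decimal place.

Σ(Sᵢαᵢ) = 7.8·0.03 + 168·0.01 + 168·0.64 + 340.2·0.25 = 194.484; total area S = 684.0 m^2.
ᾱ = 194.484/684.0 = 0.2843; R = Sᾱ/(1−ᾱ) = 194.484/(1−0.2843) = 271.740 m^2.
Lp = 86.9 + 10·log₁₀(4/271.740) = 86.9 + (-18.32) = 68.6 dB.

68.6 dB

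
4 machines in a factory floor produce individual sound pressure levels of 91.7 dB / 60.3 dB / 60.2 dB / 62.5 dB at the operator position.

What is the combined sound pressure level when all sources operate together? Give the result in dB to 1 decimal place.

91.7 dB

Σ 10^(Lᵢ/10) = 1.483e+09.
Combined level = 10 log₁₀(1.483e+09) = 91.7 dB.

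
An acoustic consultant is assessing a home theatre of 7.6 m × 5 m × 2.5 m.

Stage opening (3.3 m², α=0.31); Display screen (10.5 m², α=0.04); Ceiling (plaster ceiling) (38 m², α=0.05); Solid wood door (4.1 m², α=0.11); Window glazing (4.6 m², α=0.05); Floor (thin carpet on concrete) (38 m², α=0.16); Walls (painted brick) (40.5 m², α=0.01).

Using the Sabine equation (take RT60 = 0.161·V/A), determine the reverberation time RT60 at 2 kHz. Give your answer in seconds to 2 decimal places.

1.46 s

A = Σ Sᵢαᵢ = 3.3×0.31 + 10.5×0.04 + 38×0.05 + 4.1×0.11 + 4.6×0.05 + 38×0.16 + 40.5×0.01 = 10.509 sabins.
Room volume: 95 m³.
RT60 = 0.161 · V / A = 0.161 × 95 / 10.509 = 1.46 s.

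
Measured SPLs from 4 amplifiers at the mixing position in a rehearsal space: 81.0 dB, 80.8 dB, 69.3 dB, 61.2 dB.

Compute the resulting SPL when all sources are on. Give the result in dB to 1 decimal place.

Sum in the linear (power) domain: Σ 10^(Lᵢ/10) = 10^(81.0/10) + 10^(80.8/10) + 10^(69.3/10) + 10^(61.2/10) = 2.559e+08.
Back to dB: 10·log₁₀ Σ = 84.1 dB.

84.1 dB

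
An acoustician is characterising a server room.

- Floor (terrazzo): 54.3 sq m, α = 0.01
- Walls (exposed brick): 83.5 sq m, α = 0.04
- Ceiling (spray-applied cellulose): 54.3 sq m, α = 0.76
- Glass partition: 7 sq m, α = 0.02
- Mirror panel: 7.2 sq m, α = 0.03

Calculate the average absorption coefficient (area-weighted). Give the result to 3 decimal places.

0.221

S = Σ Sᵢ = 54.3 + 83.5 + 54.3 + 7 + 7.2 = 206.3 sq m.
Weighted sum Σ Sα = 45.507.
ᾱ = A/S = 0.221.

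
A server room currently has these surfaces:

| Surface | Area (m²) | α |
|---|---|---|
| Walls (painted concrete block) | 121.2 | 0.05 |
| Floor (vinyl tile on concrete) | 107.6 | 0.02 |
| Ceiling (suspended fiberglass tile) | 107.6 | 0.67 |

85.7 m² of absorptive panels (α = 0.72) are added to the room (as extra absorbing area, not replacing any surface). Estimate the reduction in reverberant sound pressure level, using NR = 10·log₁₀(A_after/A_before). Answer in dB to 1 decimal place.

A_before = Σ Sᵢαᵢ = 121.2·0.05 + 107.6·0.02 + 107.6·0.67 = 80.304 sabins.
Added absorption = 85.7 × 0.72 = 61.704 sabins.
New total A_after = 142.008 sabins.
Reduction = 10 log₁₀(A_after/A_before) = 10 log₁₀(1.7684) = 2.5 dB.

2.5 dB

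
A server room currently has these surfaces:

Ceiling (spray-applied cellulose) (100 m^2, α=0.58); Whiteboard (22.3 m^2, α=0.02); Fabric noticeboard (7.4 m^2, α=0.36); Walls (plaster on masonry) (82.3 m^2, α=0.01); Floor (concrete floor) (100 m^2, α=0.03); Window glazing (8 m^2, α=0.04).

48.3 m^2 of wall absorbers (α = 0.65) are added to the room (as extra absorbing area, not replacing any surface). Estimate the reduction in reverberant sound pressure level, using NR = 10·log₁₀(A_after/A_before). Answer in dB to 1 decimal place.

1.7 dB

Equivalent absorption area: A_before = 100·0.58 + 22.3·0.02 + 7.4·0.36 + 82.3·0.01 + 100·0.03 + 8·0.04 = 65.253 m^2.
Treatment contributes 48.3·0.65 = 31.395 sabins.
A_after = 65.253 + 31.395 = 96.648 sabins.
NR = 10·log₁₀(96.648/65.253) = 1.7 dB.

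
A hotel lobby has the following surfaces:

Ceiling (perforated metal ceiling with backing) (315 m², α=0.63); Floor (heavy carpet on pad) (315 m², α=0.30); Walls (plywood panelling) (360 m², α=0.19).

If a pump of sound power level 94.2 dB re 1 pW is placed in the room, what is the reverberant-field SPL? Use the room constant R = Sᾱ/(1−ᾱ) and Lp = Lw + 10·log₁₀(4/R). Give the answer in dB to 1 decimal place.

72.7 dB

Σ(Sᵢαᵢ) = 315·0.63 + 315·0.30 + 360·0.19 = 361.350; total area S = 990.0 m².
ᾱ = 0.3650, so room constant R = A/(1−ᾱ) = 569.055 m².
Lp = 94.2 + 10·log₁₀(4/569.055) = 94.2 + (-21.53) = 72.7 dB.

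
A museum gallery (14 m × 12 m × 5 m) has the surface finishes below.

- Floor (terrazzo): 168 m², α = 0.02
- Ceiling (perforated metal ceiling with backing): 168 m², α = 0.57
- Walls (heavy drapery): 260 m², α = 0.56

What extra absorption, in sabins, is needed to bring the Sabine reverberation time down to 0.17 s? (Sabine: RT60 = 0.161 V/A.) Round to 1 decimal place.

550.8 sabins

A₁ = Σ Sᵢαᵢ = 168×0.02 + 168×0.57 + 260×0.56 = 244.720 sabins.
Target A₂ = 0.161·840/0.17 = 795.529 sabins (V = 840 m³).
ΔA = A₂ − A₁ = 795.529 − 244.720 = 550.8 sabins.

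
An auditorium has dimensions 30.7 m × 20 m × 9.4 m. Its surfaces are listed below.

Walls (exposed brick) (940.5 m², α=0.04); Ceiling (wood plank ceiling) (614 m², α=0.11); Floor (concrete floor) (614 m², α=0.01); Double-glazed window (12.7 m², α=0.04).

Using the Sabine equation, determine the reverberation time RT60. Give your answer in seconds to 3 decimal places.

8.311 s

Total absorption A = 940.5×0.04 + 614×0.11 + 614×0.01 + 12.7×0.04
  = 37.620 + 67.540 + 6.140 + 0.508 = 111.808 m² sabins.
Volume V = 30.7 × 20 × 9.4 = 5771.6 m³.
RT60 = 0.161 · V / A = 0.161 × 5771.6 / 111.808 = 8.311 s.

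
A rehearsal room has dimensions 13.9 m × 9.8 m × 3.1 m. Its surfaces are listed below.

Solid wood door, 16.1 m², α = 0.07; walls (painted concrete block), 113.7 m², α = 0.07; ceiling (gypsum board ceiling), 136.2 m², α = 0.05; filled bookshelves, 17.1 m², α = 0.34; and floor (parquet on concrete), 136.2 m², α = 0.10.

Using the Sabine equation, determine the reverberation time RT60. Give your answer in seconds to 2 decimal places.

1.92 s

A = Σ Sᵢαᵢ = 16.1·0.07 + 113.7·0.07 + 136.2·0.05 + 17.1·0.34 + 136.2·0.10 = 35.330 sabins.
V = 13.9·9.8·3.1 = 422.282 m³.
T = 0.161 V/A = 0.161·422.282/35.330 = 1.92 s.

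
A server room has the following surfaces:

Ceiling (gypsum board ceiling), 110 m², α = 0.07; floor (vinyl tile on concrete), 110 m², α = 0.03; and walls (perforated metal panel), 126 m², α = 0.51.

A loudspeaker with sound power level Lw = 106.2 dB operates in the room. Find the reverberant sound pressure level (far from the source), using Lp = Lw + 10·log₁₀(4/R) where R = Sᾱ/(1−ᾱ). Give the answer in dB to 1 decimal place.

Σ(Sᵢαᵢ) = 110·0.07 + 110·0.03 + 126·0.51 = 75.260; total area S = 346.0 m².
ᾱ = 0.2175, so room constant R = A/(1−ᾱ) = 96.179 m².
Lp = Lw + 10 log₁₀(4/R) = 106.2 -13.81 = 92.4 dB.

92.4 dB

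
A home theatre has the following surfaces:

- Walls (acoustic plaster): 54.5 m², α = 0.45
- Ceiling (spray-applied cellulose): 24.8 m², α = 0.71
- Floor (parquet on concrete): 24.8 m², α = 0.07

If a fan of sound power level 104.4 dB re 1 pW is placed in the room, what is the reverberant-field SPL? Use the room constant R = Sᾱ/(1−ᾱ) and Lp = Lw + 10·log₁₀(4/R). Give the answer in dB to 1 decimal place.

91.6 dB

A = 43.869 sabins; S = 104.1 m².
ᾱ = 43.869/104.1 = 0.4214; R = Sᾱ/(1−ᾱ) = 43.869/(1−0.4214) = 75.819 m².
Lp = 104.4 + 10·log₁₀(4/75.819) = 104.4 + (-12.78) = 91.6 dB.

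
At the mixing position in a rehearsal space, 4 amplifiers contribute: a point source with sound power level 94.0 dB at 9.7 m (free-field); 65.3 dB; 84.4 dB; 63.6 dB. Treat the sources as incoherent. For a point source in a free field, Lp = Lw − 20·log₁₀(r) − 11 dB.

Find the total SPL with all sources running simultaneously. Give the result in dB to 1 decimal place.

Source at 9.7 m: Lp = 94.0 − 20·log₁₀(9.7) − 11 = 63.3 dB.
Converting to relative power and adding: 10^(63.3/10) + 10^(65.3/10) + 10^(84.4/10) + 10^(63.6/10) = 2.832e+08.
Back to dB: 10·log₁₀ Σ = 84.5 dB.

84.5 dB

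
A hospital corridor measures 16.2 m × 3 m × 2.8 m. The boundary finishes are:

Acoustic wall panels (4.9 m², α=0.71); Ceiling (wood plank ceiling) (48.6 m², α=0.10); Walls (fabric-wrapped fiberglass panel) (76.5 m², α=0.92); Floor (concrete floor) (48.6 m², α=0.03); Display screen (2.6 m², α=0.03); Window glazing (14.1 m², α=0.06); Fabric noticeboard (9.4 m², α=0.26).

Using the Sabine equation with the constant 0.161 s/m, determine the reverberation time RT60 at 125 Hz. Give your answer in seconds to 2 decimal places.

Equivalent absorption area: A = 4.9*0.71 + 48.6*0.10 + 76.5*0.92 + 48.6*0.03 + 2.6*0.03 + 14.1*0.06 + 9.4*0.26 = 83.545 m².
V = 16.2·3·2.8 = 136.08 m³.
T = 0.161 V/A = 0.161·136.08/83.545 = 0.26 s.

0.26 sec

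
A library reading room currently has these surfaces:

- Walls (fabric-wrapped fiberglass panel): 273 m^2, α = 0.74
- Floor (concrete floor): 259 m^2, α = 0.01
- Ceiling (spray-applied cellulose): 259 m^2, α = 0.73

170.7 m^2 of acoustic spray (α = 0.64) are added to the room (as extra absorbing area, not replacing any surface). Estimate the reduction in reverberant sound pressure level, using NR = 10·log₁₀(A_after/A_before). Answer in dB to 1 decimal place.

1.1 dB

A_before = Σ Sᵢαᵢ = 273·0.74 + 259·0.01 + 259·0.73 = 393.680 sabins.
Treatment contributes 170.7·0.64 = 109.248 sabins.
New total A_after = 502.928 sabins.
Reduction = 10 log₁₀(A_after/A_before) = 10 log₁₀(1.2775) = 1.1 dB.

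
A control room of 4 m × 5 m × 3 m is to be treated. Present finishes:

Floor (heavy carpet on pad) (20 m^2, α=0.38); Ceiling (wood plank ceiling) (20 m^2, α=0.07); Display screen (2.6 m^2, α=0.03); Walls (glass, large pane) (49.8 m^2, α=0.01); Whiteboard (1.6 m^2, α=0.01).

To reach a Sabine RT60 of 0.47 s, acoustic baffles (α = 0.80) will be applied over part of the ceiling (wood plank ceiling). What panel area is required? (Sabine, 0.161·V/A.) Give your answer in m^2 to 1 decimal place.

Total absorption A₁ = 20×0.38 + 20×0.07 + 2.6×0.03 + 49.8×0.01 + 1.6×0.01
  = 7.600 + 1.400 + 0.078 + 0.498 + 0.016 = 9.592 m^2 sabins.
Required A₂ = 0.161·60/0.47 = 20.553 sabins.
Absorption to add: 20.553 − 9.592 = 10.961 sabins.
Each m^2 of panel replacing the ceiling (wood plank ceiling) adds (0.80 − 0.07) = 0.73 sabins.
Panel area = 10.961 / 0.73 = 15.0 m^2.

15.0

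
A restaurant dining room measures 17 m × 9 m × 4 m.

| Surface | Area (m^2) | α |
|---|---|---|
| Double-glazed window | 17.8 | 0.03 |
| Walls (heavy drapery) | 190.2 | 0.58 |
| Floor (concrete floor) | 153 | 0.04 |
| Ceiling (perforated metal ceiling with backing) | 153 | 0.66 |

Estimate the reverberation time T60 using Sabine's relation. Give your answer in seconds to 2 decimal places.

Equivalent absorption area: A = 17.8*0.03 + 190.2*0.58 + 153*0.04 + 153*0.66 = 217.950 m^2.
V = 17·9·4 = 612 m³.
T = 0.161 V/A = 0.161·612/217.950 = 0.45 s.

0.45 seconds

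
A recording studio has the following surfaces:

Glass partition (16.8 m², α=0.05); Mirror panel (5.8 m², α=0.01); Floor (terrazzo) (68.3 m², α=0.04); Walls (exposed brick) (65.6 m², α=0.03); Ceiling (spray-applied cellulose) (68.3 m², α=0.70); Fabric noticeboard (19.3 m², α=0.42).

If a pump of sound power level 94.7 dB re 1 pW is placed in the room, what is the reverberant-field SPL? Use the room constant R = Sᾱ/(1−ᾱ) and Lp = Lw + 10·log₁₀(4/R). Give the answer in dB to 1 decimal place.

A = 61.514 sabins; S = 244.1 m².
ᾱ = 61.514/244.1 = 0.2520; R = Sᾱ/(1−ᾱ) = 61.514/(1−0.2520) = 82.238 m².
Lp = 94.7 + 10·log₁₀(4/82.238) = 94.7 + (-13.13) = 81.6 dB.

81.6 dB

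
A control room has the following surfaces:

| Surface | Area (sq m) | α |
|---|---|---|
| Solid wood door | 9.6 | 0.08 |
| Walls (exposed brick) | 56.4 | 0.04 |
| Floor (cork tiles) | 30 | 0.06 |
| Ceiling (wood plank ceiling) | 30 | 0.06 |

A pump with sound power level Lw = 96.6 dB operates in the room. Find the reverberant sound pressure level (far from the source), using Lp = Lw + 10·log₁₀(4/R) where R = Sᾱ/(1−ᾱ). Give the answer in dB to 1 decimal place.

Σ(Sᵢαᵢ) = 9.6·0.08 + 56.4·0.04 + 30·0.06 + 30·0.06 = 6.624; total area S = 126.0 sq m.
ᾱ = 0.0526, so room constant R = A/(1−ᾱ) = 6.992 sq m.
Lp = 96.6 + 10·log₁₀(4/6.992) = 96.6 + (-2.43) = 94.2 dB.

94.2 dB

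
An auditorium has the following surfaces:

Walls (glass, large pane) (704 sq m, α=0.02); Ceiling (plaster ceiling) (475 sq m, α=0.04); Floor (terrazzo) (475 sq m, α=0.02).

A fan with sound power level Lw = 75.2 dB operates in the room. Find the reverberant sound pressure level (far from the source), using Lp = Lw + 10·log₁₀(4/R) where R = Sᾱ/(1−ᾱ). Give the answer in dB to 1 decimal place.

A = 42.580 sabins; S = 1654.0 sq m.
ᾱ = 0.0257, so room constant R = A/(1−ᾱ) = 43.703 sq m.
Lp = 75.2 + 10·log₁₀(4/43.703) = 75.2 + (-10.38) = 64.8 dB.

64.8 dB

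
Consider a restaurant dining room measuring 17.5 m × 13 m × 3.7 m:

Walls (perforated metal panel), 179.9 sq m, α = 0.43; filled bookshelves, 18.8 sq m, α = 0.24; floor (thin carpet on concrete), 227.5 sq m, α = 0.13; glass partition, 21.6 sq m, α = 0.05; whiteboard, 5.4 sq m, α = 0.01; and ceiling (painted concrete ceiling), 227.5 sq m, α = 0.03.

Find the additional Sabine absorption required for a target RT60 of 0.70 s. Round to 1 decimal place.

Equivalent absorption area: A₁ = 179.9*0.43 + 18.8*0.24 + 227.5*0.13 + 21.6*0.05 + 5.4*0.01 + 227.5*0.03 = 119.403 sq m.
For T = 0.70 s, need A₂ = 0.161·V/T = 0.161·841.75/0.70 = 193.603 sabins.
ΔA = A₂ − A₁ = 193.603 − 119.403 = 74.2 sabins.

74.2 sabins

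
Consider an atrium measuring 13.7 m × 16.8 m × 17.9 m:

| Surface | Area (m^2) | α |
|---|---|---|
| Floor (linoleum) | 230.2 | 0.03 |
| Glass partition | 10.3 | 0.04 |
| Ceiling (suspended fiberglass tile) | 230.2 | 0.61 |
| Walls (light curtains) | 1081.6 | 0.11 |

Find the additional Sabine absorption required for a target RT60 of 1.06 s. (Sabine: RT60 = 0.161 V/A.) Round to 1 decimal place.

Total absorption A₁ = 230.2*0.03 + 10.3*0.04 + 230.2*0.61 + 1081.6*0.11
  = 6.906 + 0.412 + 140.422 + 118.976 = 266.716 m^2 sabins.
V = 4119.864 m³. Required absorption A₂ = 0.161 × 4119.864 / 1.06 = 625.753 sabins.
Additional absorption ΔA = 625.753 − 266.716 = 359.0 sabins.

359.0 sabins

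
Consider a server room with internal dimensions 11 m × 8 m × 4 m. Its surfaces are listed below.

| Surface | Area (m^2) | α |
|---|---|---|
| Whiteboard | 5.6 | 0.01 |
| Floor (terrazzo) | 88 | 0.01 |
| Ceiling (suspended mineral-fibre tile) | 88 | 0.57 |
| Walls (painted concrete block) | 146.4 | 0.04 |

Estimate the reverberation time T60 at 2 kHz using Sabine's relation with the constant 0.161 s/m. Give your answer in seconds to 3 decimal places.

Equivalent absorption area: A = 5.6*0.01 + 88*0.01 + 88*0.57 + 146.4*0.04 = 56.952 m^2.
Volume V = 11 × 8 × 4 = 352 m³.
T = 0.161 V/A = 0.161·352/56.952 = 0.995 s.

0.995 sec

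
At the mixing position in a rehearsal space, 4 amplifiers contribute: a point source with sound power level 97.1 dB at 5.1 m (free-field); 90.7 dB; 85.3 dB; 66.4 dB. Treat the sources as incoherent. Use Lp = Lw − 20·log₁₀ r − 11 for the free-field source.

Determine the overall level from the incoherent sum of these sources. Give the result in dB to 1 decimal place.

91.9 dB

Source at 5.1 m: Lp = 97.1 − 20·log₁₀(5.1) − 11 = 71.9 dB.
Converting to relative power and adding: 10^(71.9/10) + 10^(90.7/10) + 10^(85.3/10) + 10^(66.4/10) = 1.534e+09.
Combined level = 10 log₁₀(1.534e+09) = 91.9 dB.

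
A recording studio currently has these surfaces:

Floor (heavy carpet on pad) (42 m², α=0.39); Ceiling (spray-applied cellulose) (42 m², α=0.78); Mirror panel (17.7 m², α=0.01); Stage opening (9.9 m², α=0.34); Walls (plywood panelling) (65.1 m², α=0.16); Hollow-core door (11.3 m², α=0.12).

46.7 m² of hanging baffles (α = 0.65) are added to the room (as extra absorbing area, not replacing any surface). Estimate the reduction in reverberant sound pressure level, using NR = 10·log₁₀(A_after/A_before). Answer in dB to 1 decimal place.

1.7 dB

Summing Sᵢαᵢ: 16.380 + 32.760 + 0.177 + 3.366 + 10.416 + 1.356 → A_before = 64.455 sabins.
Treatment contributes 46.7·0.65 = 30.355 sabins.
A_after = 64.455 + 30.355 = 94.810 sabins.
NR = 10·log₁₀(94.810/64.455) = 1.7 dB.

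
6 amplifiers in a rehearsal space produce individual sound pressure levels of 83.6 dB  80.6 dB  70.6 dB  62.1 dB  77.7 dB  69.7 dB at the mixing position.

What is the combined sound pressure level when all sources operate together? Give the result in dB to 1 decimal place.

Σ 10^(Lᵢ/10) = 4.252e+08.
Back to dB: 10·log₁₀ Σ = 86.3 dB.

86.3 dB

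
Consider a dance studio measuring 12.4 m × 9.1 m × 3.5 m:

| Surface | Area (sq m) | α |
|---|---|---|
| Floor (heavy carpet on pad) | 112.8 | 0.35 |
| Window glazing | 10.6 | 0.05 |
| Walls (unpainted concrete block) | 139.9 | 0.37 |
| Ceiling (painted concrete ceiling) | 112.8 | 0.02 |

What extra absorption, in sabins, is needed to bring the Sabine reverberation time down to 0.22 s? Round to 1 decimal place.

A₁ = Σ Sᵢαᵢ = 112.8×0.35 + 10.6×0.05 + 139.9×0.37 + 112.8×0.02 = 94.029 sabins.
V = 394.94 m³. Required absorption A₂ = 0.161 × 394.94 / 0.22 = 289.024 sabins.
Shortfall: 289.024 − 94.029 = 195.0 sabins.

195.0 sabins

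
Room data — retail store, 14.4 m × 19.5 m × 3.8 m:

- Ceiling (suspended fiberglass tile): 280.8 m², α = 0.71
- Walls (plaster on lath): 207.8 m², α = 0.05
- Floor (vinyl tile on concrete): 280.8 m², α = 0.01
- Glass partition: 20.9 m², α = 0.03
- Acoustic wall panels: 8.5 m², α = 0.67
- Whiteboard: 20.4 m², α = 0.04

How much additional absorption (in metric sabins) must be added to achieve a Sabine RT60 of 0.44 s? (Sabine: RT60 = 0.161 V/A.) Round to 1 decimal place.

A₁ = Σ Sᵢαᵢ = 280.8·0.71 + 207.8·0.05 + 280.8·0.01 + 20.9·0.03 + 8.5·0.67 + 20.4·0.04 = 219.704 sabins.
For T = 0.44 s, need A₂ = 0.161·V/T = 0.161·1067.04/0.44 = 390.440 sabins.
Additional absorption ΔA = 390.440 − 219.704 = 170.7 sabins.

170.7 sabins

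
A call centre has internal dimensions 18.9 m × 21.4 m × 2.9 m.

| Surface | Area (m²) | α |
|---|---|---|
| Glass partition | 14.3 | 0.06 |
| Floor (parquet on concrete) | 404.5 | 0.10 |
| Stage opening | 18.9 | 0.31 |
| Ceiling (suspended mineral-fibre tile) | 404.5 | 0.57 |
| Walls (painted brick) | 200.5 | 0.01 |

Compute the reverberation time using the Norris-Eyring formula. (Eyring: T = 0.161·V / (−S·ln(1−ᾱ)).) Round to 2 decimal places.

0.58 sec

Total surface area S = 14.3 + 404.5 + 18.9 + 404.5 + 200.5 = 1042.7 m².
Σ(Sᵢαᵢ) = 14.3·0.06 + 404.5·0.10 + 18.9·0.31 + 404.5·0.57 + 200.5·0.01 = 279.737.
Mean coefficient ᾱ = A/S = 0.2683.
−S·ln(1−ᾱ) = −1042.7 × ln(1 − 0.2683) = 325.724.
V = 18.9 × 21.4 × 2.9 = 1172.934 m³.
T = 0.161·V/[−S·ln(1−ᾱ)] = 0.161·1172.934/325.724 = 0.58 s.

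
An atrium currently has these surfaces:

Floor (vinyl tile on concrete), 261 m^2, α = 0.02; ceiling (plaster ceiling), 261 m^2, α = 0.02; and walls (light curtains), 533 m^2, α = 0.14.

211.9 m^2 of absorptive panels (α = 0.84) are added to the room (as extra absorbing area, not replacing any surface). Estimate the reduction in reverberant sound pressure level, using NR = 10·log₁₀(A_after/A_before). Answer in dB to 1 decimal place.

Total absorption A_before = 261·0.02 + 261·0.02 + 533·0.14
  = 5.220 + 5.220 + 74.620 = 85.060 m^2 sabins.
Treatment contributes 211.9·0.84 = 177.996 sabins.
New total A_after = 263.056 sabins.
NR = 10·log₁₀(263.056/85.060) = 4.9 dB.

4.9 dB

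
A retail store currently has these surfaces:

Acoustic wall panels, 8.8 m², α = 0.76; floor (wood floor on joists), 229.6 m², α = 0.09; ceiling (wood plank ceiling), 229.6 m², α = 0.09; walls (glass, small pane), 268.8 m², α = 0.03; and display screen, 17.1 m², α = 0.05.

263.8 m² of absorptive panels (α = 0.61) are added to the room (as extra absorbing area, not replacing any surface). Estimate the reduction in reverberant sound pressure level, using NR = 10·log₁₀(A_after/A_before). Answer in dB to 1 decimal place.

5.8 dB

Equivalent absorption area: A_before = 8.8×0.76 + 229.6×0.09 + 229.6×0.09 + 268.8×0.03 + 17.1×0.05 = 56.935 m².
Added absorption = 263.8 × 0.61 = 160.918 sabins.
A_after = 56.935 + 160.918 = 217.853 sabins.
Reduction = 10 log₁₀(A_after/A_before) = 10 log₁₀(3.8263) = 5.8 dB.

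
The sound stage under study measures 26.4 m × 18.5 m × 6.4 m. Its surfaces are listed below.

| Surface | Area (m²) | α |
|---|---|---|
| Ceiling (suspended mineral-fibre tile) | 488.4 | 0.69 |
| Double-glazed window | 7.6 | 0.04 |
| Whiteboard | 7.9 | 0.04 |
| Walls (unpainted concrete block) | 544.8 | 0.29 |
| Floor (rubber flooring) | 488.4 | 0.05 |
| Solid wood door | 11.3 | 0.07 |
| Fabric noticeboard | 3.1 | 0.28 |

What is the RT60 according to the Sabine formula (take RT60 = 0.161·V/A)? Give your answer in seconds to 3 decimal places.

Summing Sᵢαᵢ: 336.996 + 0.304 + 0.316 + 157.992 + 24.420 + 0.791 + 0.868 → A = 521.687 sabins.
V = 26.4·18.5·6.4 = 3125.76 m³.
Sabine: RT60 = 0.161 × 3125.76 / 521.687 = 0.965 s.

0.965 seconds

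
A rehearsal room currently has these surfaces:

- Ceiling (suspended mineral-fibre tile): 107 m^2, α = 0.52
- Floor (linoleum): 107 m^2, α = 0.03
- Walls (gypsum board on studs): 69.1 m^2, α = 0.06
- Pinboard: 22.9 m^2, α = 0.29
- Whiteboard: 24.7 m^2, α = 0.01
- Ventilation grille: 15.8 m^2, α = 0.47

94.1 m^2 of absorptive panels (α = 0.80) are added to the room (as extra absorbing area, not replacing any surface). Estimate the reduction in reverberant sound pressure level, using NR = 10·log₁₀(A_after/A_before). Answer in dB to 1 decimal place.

A_before = Σ Sᵢαᵢ = 107*0.52 + 107*0.03 + 69.1*0.06 + 22.9*0.29 + 24.7*0.01 + 15.8*0.47 = 77.310 sabins.
Treatment contributes 94.1·0.80 = 75.280 sabins.
A_after = 77.310 + 75.280 = 152.590 sabins.
Reduction = 10 log₁₀(A_after/A_before) = 10 log₁₀(1.9737) = 3.0 dB.

3.0 dB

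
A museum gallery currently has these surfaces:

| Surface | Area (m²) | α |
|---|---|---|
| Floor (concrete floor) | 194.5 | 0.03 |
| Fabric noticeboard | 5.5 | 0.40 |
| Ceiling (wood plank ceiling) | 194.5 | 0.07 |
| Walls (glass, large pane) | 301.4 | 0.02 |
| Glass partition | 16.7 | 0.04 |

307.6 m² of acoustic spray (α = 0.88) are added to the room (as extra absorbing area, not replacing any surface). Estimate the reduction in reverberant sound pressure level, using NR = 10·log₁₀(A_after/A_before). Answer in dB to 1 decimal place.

Summing Sᵢαᵢ: 5.835 + 2.200 + 13.615 + 6.028 + 0.668 → A_before = 28.346 sabins.
Treatment contributes 307.6·0.88 = 270.688 sabins.
A_after = 28.346 + 270.688 = 299.034 sabins.
Reduction = 10 log₁₀(A_after/A_before) = 10 log₁₀(10.5494) = 10.2 dB.

10.2 dB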